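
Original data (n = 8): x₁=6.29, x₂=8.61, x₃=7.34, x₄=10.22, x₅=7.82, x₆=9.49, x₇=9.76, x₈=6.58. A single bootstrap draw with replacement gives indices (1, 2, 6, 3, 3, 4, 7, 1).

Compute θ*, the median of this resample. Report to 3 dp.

Resample values: 6.29, 8.61, 9.49, 7.34, 7.34, 10.22, 9.76, 6.29.
Sorted: 6.29, 6.29, 7.34, 7.34, 8.61, 9.49, 9.76, 10.22
Median = average of the two middle values = 7.975

θ* = 7.975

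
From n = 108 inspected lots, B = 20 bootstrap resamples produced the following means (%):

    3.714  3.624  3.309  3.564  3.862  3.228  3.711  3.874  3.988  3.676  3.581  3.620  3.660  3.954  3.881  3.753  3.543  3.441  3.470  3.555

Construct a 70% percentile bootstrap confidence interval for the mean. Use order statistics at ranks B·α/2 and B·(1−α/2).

(3.441, 3.874)

Sorted replicates: 3.228, 3.309, 3.441, 3.470, 3.543, 3.555, 3.564, 3.581, 3.620, 3.624, 3.660, 3.676, 3.711, 3.714, 3.753, 3.862, 3.874, 3.881, 3.954, 3.988
α = 0.30; lower rank = 20 × 0.150 = 3; upper rank = 20 × 0.850 = 17.
The 3rd smallest replicate is 3.441; the 17th is 3.874.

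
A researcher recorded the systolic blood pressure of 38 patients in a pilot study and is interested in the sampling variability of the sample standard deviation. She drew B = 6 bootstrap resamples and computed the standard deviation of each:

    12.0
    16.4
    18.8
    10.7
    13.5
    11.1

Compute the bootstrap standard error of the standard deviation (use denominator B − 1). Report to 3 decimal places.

SE* = 3.224

Bootstrap SE is the standard deviation of the 6 replicate standard deviations.
Mean of replicates: (12.0 + 16.4 + 18.8 + 10.7 + 13.5 + 11.1) / 6 = 82.5000 / 6 = 13.7500
Sum of squared deviations: (−1.7500)² + (+2.6500)² + (+5.0500)² + (−3.0500)² + (−0.2500)² + (−2.6500)² = 51.9750
Variance = 51.9750 / 5 = 10.3950
SE* = √10.3950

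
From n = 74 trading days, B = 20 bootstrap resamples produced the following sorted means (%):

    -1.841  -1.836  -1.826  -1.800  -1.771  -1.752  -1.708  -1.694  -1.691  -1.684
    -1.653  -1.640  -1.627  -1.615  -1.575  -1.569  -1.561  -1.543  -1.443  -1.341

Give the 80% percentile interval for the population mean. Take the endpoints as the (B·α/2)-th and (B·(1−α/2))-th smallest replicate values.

α = 0.20; lower rank = 20 × 0.100 = 2; upper rank = 20 × 0.900 = 18.
The 2nd smallest replicate is -1.836; the 18th is -1.543.

(-1.836, -1.543)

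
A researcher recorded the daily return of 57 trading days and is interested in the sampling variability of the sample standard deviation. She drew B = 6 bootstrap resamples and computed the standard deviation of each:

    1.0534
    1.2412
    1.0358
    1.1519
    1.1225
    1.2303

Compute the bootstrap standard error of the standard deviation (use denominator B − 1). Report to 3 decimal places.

SE* = 0.086

Bootstrap SE is the standard deviation of the 6 replicate standard deviations.
Mean of replicates: (1.0534 + 1.2412 + 1.0358 + 1.1519 + 1.1225 + 1.2303) / 6 = 6.83510 / 6 = 1.13918
Sum of squared deviations: (−0.08578)² + (+0.10202)² + (−0.10338)² + (+0.01272)² + (−0.01668)² + (+0.09112)² = 0.03720
Variance = 0.03720 / 5 = 0.00744
SE* = √0.00744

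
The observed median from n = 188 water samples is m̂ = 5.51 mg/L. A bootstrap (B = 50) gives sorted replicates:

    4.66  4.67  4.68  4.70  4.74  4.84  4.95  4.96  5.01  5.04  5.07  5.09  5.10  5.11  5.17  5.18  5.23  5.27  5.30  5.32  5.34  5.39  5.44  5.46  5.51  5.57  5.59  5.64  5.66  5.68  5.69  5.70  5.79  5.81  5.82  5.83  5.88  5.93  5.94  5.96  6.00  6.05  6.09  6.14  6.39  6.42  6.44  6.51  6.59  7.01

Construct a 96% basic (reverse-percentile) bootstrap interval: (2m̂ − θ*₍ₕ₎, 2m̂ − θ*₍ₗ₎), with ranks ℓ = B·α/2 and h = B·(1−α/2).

(4.43, 6.36)

Percentile endpoints at ranks 1 and 49: θ*₍1₎ = 4.66, θ*₍49₎ = 6.59.
Basic interval reflects these around m̂:
  lower = 2 × 5.51 − 6.59 = 4.43
  upper = 2 × 5.51 − 4.66 = 6.36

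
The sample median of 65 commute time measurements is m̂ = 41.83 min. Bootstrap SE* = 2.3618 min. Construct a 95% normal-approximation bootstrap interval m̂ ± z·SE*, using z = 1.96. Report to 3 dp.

(37.201, 46.459)

Margin = 1.96 × 2.3618 = 4.6291
Interval: 41.83 ± 4.6291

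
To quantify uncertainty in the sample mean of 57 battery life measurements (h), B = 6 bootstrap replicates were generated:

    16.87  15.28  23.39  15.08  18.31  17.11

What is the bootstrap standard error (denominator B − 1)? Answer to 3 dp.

SE* = 3.050

Bootstrap SE is the standard deviation of the 6 replicate means.
Mean of replicates: (16.87 + 15.28 + 23.39 + 15.08 + 18.31 + 17.11) / 6 = 106.0400 / 6 = 17.6733
Sum of squared deviations: (−0.8033)² + (−2.3933)² + (+5.7167)² + (−2.5933)² + (+0.6367)² + (−0.5633)² = 46.5017
Variance = 46.5017 / 5 = 9.3003
SE* = √9.3003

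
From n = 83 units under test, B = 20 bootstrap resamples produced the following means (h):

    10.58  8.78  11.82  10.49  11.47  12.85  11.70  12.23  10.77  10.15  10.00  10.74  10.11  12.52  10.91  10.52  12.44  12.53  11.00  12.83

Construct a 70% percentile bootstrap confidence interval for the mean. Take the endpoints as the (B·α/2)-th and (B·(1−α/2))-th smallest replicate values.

Sorted replicates: 8.78, 10.00, 10.11, 10.15, 10.49, 10.52, 10.58, 10.74, 10.77, 10.91, 11.00, 11.47, 11.70, 11.82, 12.23, 12.44, 12.52, 12.53, 12.83, 12.85
α = 0.30; lower rank = 20 × 0.150 = 3; upper rank = 20 × 0.850 = 17.
The 3rd smallest replicate is 10.11; the 17th is 12.52.

(10.11, 12.52)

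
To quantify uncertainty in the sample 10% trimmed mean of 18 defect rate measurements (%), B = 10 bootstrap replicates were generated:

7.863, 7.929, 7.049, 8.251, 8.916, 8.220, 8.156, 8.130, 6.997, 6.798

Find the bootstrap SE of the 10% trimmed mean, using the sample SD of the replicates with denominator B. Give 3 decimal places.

SE* = 0.639

Bootstrap SE is the standard deviation of the 10 replicate 10% trimmed means.
Mean of replicates: (7.863 + 7.929 + 7.049 + 8.251 + 8.916 + 8.220 + 8.156 + 8.130 + 6.997 + 6.798) / 10 = 78.3090 / 10 = 7.8309
Sum of squared deviations: (+0.0321)² + (+0.0981)² + (−0.7819)² + (+0.4201)² + (+1.0851)² + (+0.3891)² + (+0.3251)² + (+0.2991)² + (−0.8339)² + (−1.0329)² = 4.0848
Variance = 4.0848 / 10 = 0.4085
SE* = √0.4085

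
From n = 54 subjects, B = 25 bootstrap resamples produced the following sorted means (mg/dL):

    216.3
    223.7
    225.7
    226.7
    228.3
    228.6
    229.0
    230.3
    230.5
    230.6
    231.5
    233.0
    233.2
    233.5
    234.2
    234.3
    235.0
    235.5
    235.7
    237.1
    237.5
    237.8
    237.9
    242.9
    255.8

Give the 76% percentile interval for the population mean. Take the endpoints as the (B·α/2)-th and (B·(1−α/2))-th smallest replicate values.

α = 0.24; lower rank = 25 × 0.120 = 3; upper rank = 25 × 0.880 = 22.
The 3rd smallest replicate is 225.7; the 22nd is 237.8.

(225.7, 237.8)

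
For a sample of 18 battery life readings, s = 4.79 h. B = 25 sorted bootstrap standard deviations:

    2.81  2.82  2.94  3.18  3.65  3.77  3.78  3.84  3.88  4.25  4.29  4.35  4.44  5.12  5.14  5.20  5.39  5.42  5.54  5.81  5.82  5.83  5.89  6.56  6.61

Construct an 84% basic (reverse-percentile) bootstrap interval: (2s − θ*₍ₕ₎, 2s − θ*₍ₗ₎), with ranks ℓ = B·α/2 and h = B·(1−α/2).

(3.69, 6.76)

Percentile endpoints at ranks 2 and 23: θ*₍2₎ = 2.82, θ*₍23₎ = 5.89.
Basic interval reflects these around s:
  lower = 2 × 4.79 − 5.89 = 3.69
  upper = 2 × 4.79 − 2.82 = 6.76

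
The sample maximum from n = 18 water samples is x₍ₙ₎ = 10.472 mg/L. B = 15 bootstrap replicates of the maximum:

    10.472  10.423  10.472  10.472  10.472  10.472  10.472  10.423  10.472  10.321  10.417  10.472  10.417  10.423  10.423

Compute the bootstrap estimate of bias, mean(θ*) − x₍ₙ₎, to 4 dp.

mean(θ*) = (10.472 + 10.423 + 10.472 + 10.472 + 10.472 + 10.472 + 10.472 + 10.423 + 10.472 + 10.321 + 10.417 + 10.472 + 10.417 + 10.423 + 10.423) / 15 = 10.44153
bias = 10.44153 − 10.472

bias = −0.0305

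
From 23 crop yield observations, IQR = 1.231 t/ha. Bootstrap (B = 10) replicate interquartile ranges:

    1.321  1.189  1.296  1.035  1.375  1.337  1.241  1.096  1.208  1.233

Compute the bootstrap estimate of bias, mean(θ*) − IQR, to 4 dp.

bias = +0.0021

mean(θ*) = (1.321 + 1.189 + 1.296 + 1.035 + 1.375 + 1.337 + 1.241 + 1.096 + 1.208 + 1.233) / 10 = 1.23310
bias = 1.23310 − 1.231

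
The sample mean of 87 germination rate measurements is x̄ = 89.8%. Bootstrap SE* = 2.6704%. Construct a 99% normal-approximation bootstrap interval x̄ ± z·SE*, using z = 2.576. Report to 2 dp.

(82.92, 96.68)

Margin = 2.576 × 2.6704 = 6.879
Interval: 89.8 ± 6.879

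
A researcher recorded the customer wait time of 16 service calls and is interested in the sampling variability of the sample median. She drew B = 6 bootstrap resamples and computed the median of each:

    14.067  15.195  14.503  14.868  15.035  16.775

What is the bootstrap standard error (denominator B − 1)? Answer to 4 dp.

SE* = 0.9265

Bootstrap SE is the standard deviation of the 6 replicate medians.
Mean of replicates: (14.067 + 15.195 + 14.503 + 14.868 + 15.035 + 16.775) / 6 = 90.44300 / 6 = 15.07383
Sum of squared deviations: (−1.00683)² + (+0.12117)² + (−0.57083)² + (−0.20583)² + (−0.03883)² + (+1.70117)² = 4.29209
Variance = 4.29209 / 5 = 0.85842
SE* = √0.85842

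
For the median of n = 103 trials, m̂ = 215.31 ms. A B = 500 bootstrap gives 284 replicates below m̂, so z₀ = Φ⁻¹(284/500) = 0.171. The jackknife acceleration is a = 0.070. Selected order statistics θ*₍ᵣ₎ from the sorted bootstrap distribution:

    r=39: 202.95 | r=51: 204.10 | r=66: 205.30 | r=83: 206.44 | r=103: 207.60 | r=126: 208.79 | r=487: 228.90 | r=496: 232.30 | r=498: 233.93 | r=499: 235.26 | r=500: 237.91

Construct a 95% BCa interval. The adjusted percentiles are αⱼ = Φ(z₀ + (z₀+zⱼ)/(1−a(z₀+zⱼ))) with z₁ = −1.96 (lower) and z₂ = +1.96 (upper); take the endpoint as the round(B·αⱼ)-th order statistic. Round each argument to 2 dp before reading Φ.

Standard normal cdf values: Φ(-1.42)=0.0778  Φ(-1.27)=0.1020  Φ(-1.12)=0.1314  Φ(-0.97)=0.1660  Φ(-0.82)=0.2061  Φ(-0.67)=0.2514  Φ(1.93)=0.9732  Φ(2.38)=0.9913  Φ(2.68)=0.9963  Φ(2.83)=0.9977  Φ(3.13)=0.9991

Lower: z₀ + z₁ = 0.171 + (-1.960) = -1.789; 1 − a(z₀+z₁) = 1 − (0.070)(-1.789) = 1.1252; argument = 0.171 + (-1.789)/1.1252 = -1.4189 → -1.42.
α₁ = Φ(-1.42) = 0.0778; rank = round(500 × 0.0778) = 39; θ*₍39₎ = 202.95.
Upper: z₀ + z₂ = 2.131; 1 − a(z₀+z₂) = 0.8508; argument = 2.6756 → 2.68; α₂ = 0.9963; rank = 498; θ*₍498₎ = 233.93.

(202.95, 233.93)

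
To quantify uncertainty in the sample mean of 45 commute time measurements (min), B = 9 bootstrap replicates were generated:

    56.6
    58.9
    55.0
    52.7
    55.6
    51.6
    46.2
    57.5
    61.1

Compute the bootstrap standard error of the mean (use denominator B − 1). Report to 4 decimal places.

Bootstrap SE is the standard deviation of the 9 replicate means.
Mean of replicates: (56.6 + 58.9 + 55.0 + 52.7 + 55.6 + 51.6 + 46.2 + 57.5 + 61.1) / 9 = 495.20000 / 9 = 55.02222
Sum of squared deviations: (+1.57778)² + (+3.87778)² + (−0.02222)² + (−2.32222)² + (+0.57778)² + (−3.42222)² + (−8.82222)² + (+2.47778)² + (+6.07778)² = 155.87556
Variance = 155.87556 / 8 = 19.48444
SE* = √19.48444

SE* = 4.4141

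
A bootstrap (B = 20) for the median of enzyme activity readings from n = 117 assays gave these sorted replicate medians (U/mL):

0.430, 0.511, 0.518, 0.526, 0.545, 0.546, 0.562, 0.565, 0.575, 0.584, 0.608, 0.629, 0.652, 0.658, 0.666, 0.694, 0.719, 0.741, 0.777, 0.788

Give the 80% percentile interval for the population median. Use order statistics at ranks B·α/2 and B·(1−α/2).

α = 0.20; lower rank = 20 × 0.100 = 2; upper rank = 20 × 0.900 = 18.
The 2nd smallest replicate is 0.511; the 18th is 0.741.

(0.511, 0.741)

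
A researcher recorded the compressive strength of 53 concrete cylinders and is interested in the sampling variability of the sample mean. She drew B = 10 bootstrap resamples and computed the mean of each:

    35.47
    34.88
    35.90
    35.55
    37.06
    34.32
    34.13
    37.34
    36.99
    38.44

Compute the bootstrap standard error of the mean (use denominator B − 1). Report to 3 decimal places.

SE* = 1.411

Bootstrap SE is the standard deviation of the 10 replicate means.
Mean of replicates: (35.47 + 34.88 + 35.90 + 35.55 + 37.06 + 34.32 + 34.13 + 37.34 + 36.99 + 38.44) / 10 = 360.0800 / 10 = 36.0080
Sum of squared deviations: (−0.5380)² + (−1.1280)² + (−0.1080)² + (−0.4580)² + (+1.0520)² + (−1.6880)² + (−1.8780)² + (+1.3320)² + (+0.9820)² + (+2.4320)² = 17.9194
Variance = 17.9194 / 9 = 1.9910
SE* = √1.9910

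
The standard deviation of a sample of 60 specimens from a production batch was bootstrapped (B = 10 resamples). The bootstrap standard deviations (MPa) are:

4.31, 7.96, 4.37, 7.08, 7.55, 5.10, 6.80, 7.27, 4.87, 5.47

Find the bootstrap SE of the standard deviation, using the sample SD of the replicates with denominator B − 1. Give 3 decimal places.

SE* = 1.394

Bootstrap SE is the standard deviation of the 10 replicate standard deviations.
Mean of replicates: (4.31 + 7.96 + 4.37 + 7.08 + 7.55 + 5.10 + 6.80 + 7.27 + 4.87 + 5.47) / 10 = 60.7800 / 10 = 6.0780
Sum of squared deviations: (−1.7680)² + (+1.8820)² + (−1.7080)² + (+1.0020)² + (+1.4720)² + (−0.9780)² + (+0.7220)² + (+1.1920)² + (−1.2080)² + (−0.6080)² = 17.4834
Variance = 17.4834 / 9 = 1.9426
SE* = √1.9426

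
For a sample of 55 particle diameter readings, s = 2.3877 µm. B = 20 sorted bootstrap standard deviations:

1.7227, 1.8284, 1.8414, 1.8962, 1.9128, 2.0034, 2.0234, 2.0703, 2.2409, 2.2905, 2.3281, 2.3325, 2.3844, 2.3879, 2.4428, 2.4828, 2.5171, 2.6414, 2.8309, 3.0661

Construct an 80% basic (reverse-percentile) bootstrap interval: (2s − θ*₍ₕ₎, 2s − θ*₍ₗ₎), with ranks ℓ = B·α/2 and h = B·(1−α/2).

(2.1340, 2.9470)

Percentile endpoints at ranks 2 and 18: θ*₍2₎ = 1.8284, θ*₍18₎ = 2.6414.
Basic interval reflects these around s:
  lower = 2 × 2.3877 − 2.6414 = 2.1340
  upper = 2 × 2.3877 − 1.8284 = 2.9470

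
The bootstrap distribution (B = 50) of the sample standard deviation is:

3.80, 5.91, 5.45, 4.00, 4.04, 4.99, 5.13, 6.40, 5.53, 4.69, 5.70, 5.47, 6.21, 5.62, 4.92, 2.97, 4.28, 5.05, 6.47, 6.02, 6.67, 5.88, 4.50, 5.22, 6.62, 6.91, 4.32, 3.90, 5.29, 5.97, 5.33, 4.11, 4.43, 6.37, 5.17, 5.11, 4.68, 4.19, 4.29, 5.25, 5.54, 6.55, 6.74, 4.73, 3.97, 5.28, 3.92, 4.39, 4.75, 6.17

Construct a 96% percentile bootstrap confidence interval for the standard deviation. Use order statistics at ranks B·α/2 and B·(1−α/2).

Sorted replicates: 2.97, 3.80, 3.90, 3.92, 3.97, 4.00, 4.04, 4.11, 4.19, 4.28, 4.29, 4.32, 4.39, 4.43, 4.50, 4.68, 4.69, 4.73, 4.75, 4.92, 4.99, 5.05, 5.11, 5.13, 5.17, 5.22, 5.25, 5.28, 5.29, 5.33, 5.45, 5.47, 5.53, 5.54, 5.62, 5.70, 5.88, 5.91, 5.97, 6.02, 6.17, 6.21, 6.37, 6.40, 6.47, 6.55, 6.62, 6.67, 6.74, 6.91
α = 0.04; lower rank = 50 × 0.020 = 1; upper rank = 50 × 0.980 = 49.
The 1st smallest replicate is 2.97; the 49th is 6.74.

(2.97, 6.74)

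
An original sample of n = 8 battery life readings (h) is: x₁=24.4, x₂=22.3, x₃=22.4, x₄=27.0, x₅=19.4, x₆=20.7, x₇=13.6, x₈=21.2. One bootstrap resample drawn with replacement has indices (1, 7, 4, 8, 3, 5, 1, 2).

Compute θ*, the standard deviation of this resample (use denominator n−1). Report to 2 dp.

Resample values: 24.4, 13.6, 27.0, 21.2, 22.4, 19.4, 24.4, 22.3.
Mean = 21.8375; sum of squared deviations = 114.5187
s² = 114.5187 / 7 = 16.3598
s = √16.3598 = 4.04

θ* = 4.04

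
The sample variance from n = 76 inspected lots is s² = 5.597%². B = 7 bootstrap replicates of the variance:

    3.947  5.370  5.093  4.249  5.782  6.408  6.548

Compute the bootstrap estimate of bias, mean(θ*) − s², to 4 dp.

bias = −0.2546

mean(θ*) = (3.947 + 5.370 + 5.093 + 4.249 + 5.782 + 6.408 + 6.548) / 7 = 5.34243
bias = 5.34243 − 5.597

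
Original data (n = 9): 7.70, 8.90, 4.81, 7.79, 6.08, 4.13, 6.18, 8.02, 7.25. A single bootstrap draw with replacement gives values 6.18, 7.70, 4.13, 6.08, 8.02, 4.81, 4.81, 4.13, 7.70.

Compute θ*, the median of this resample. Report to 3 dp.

Sorted: 4.13, 4.13, 4.81, 4.81, 6.08, 6.18, 7.70, 7.70, 8.02
Median = middle value = 6.080

θ* = 6.080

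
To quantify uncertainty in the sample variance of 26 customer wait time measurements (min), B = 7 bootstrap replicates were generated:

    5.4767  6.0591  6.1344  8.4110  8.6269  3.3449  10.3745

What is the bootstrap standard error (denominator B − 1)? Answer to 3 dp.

Bootstrap SE is the standard deviation of the 7 replicate variances.
Mean of replicates: (5.4767 + 6.0591 + 6.1344 + 8.4110 + 8.6269 + 3.3449 + 10.3745) / 7 = 48.42750 / 7 = 6.91821
Sum of squared deviations: (−1.44151)² + (−0.85911)² + (−0.78381)² + (+1.49279)² + (+1.70869)² + (−3.57331)² + (+3.45629)² = 33.29291
Variance = 33.29291 / 6 = 5.54882
SE* = √5.54882

SE* = 2.356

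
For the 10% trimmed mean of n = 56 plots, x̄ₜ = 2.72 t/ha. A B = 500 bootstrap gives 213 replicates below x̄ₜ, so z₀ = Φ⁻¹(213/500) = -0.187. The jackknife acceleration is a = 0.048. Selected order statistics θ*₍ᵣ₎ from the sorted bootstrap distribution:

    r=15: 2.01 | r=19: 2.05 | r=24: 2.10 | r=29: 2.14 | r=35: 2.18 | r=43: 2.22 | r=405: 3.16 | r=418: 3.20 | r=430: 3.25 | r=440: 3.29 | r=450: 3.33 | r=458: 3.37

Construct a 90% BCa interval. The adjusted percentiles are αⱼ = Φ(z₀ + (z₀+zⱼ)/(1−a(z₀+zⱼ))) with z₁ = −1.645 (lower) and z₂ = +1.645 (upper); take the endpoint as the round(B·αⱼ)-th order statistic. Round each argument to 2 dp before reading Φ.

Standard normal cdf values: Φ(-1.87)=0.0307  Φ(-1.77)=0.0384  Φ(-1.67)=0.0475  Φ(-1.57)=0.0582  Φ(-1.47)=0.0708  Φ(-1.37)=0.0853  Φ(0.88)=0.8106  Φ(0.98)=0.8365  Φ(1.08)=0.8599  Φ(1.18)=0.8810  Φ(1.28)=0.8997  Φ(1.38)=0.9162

(2.01, 3.37)

Lower: z₀ + z₁ = -0.187 + (-1.645) = -1.832; 1 − a(z₀+z₁) = 1 − (0.048)(-1.832) = 1.0879; argument = -0.187 + (-1.832)/1.0879 = -1.8709 → -1.87.
α₁ = Φ(-1.87) = 0.0307; rank = round(500 × 0.0307) = 15; θ*₍15₎ = 2.01.
Upper: z₀ + z₂ = 1.458; 1 − a(z₀+z₂) = 0.9300; argument = 1.3807 → 1.38; α₂ = 0.9162; rank = 458; θ*₍458₎ = 3.37.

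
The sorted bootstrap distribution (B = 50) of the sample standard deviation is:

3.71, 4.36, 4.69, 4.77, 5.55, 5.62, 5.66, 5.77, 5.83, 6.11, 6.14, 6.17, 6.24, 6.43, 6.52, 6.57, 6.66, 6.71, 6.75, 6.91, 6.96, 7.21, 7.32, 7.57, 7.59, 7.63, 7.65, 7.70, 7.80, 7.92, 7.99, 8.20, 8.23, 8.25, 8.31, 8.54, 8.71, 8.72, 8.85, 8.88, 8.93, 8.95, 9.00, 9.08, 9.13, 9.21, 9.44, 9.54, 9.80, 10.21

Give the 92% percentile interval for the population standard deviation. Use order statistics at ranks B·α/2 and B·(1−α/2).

(4.36, 9.54)

α = 0.08; lower rank = 50 × 0.040 = 2; upper rank = 50 × 0.960 = 48.
The 2nd smallest replicate is 4.36; the 48th is 9.54.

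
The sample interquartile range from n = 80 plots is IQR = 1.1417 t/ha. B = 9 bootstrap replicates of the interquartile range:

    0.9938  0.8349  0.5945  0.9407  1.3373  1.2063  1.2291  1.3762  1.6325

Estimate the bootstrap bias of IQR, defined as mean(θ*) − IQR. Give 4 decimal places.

bias = −0.0144

mean(θ*) = (0.9938 + 0.8349 + 0.5945 + 0.9407 + 1.3373 + 1.2063 + 1.2291 + 1.3762 + 1.6325) / 9 = 1.12726
bias = 1.12726 − 1.1417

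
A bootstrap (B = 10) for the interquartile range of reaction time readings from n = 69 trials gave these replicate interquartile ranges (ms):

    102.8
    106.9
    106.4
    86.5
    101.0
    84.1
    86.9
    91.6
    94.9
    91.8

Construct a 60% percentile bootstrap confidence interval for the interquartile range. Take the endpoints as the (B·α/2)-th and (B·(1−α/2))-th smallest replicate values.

Sorted replicates: 84.1, 86.5, 86.9, 91.6, 91.8, 94.9, 101.0, 102.8, 106.4, 106.9
α = 0.40; lower rank = 10 × 0.200 = 2; upper rank = 10 × 0.800 = 8.
The 2nd smallest replicate is 86.5; the 8th is 102.8.

(86.5, 102.8)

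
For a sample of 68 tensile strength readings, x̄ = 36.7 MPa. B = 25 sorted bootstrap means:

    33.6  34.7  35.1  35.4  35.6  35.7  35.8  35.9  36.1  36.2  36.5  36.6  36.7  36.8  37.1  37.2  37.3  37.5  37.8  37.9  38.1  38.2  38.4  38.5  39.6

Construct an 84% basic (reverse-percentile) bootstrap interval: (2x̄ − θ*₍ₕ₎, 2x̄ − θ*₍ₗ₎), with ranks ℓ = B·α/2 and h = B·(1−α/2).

(35.0, 38.7)

Percentile endpoints at ranks 2 and 23: θ*₍2₎ = 34.7, θ*₍23₎ = 38.4.
Basic interval reflects these around x̄:
  lower = 2 × 36.7 − 38.4 = 35.0
  upper = 2 × 36.7 − 34.7 = 38.7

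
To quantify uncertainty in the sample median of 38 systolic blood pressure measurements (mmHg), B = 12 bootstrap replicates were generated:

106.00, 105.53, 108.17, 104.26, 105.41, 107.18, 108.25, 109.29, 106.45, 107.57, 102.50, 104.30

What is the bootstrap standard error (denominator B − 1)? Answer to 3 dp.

SE* = 1.970

Bootstrap SE is the standard deviation of the 12 replicate medians.
Mean of replicates: (106.00 + 105.53 + 108.17 + 104.26 + 105.41 + 107.18 + 108.25 + 109.29 + 106.45 + 107.57 + 102.50 + 104.30) / 12 = 1274.9100 / 12 = 106.2425
Sum of squared deviations: (−0.2425)² + (−0.7125)² + (+1.9275)² + (−1.9825)² + (−0.8325)² + (+0.9375)² + (+2.0075)² + (+3.0475)² + (+0.2075)² + (+1.3275)² + (−3.7425)² + (−1.9425)² = 42.6862
Variance = 42.6862 / 11 = 3.8806
SE* = √3.8806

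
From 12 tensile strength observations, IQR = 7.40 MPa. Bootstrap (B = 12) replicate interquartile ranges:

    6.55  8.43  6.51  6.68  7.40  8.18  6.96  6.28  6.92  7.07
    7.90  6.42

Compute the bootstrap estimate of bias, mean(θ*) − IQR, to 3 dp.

mean(θ*) = (6.55 + 8.43 + 6.51 + 6.68 + 7.40 + 8.18 + 6.96 + 6.28 + 6.92 + 7.07 + 7.90 + 6.42) / 12 = 7.1083
bias = 7.1083 − 7.40

bias = −0.292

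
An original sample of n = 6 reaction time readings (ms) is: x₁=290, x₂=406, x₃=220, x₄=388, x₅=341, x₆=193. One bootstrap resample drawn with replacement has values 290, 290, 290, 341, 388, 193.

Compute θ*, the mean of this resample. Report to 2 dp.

θ* = 298.67

Mean = (290 + 290 + 290 + 341 + 388 + 193) / 6 = 1792.0 / 6 = 298.67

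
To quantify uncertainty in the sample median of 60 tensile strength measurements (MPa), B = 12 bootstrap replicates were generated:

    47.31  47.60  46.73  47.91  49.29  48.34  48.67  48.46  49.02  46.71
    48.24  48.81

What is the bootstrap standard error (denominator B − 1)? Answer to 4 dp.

SE* = 0.8537

Bootstrap SE is the standard deviation of the 12 replicate medians.
Mean of replicates: (47.31 + 47.60 + 46.73 + 47.91 + 49.29 + 48.34 + 48.67 + 48.46 + 49.02 + 46.71 + 48.24 + 48.81) / 12 = 577.09000 / 12 = 48.09083
Sum of squared deviations: (−0.78083)² + (−0.49083)² + (−1.36083)² + (−0.18083)² + (+1.19917)² + (+0.24917)² + (+0.57917)² + (+0.36917)² + (+0.92917)² + (−1.38083)² + (+0.14917)² + (+0.71917)² = 8.01649
Variance = 8.01649 / 11 = 0.72877
SE* = √0.72877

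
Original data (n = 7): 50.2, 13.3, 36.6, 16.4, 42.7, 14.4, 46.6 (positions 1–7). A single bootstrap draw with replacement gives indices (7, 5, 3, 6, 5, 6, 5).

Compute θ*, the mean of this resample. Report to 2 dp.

θ* = 34.30

Resample values: 46.6, 42.7, 36.6, 14.4, 42.7, 14.4, 42.7.
Mean = (46.6 + 42.7 + 36.6 + 14.4 + 42.7 + 14.4 + 42.7) / 7 = 240.10 / 7 = 34.30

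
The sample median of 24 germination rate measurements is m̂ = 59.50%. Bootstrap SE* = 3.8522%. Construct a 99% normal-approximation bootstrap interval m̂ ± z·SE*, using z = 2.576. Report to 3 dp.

(49.577, 69.423)

Margin = 2.576 × 3.8522 = 9.9233
Interval: 59.50 ± 9.9233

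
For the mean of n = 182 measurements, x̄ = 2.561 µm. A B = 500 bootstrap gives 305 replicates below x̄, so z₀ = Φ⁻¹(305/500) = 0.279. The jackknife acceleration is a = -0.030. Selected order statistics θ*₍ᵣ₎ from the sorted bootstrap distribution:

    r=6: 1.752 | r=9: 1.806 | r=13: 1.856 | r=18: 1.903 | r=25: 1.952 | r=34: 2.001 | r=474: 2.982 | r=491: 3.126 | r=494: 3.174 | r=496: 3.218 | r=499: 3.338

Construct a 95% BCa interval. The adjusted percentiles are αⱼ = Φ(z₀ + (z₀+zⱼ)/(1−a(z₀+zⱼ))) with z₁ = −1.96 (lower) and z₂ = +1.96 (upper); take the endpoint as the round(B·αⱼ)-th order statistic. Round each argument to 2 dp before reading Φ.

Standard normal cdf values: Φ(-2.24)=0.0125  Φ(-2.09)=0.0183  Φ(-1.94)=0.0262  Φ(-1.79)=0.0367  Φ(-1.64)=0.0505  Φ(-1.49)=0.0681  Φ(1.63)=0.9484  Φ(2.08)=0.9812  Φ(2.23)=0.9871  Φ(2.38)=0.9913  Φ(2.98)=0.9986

(2.001, 3.218)

Lower: z₀ + z₁ = 0.279 + (-1.960) = -1.681; 1 − a(z₀+z₁) = 1 − (-0.030)(-1.681) = 0.9496; argument = 0.279 + (-1.681)/0.9496 = -1.4913 → -1.49.
α₁ = Φ(-1.49) = 0.0681; rank = round(500 × 0.0681) = 34; θ*₍34₎ = 2.001.
Upper: z₀ + z₂ = 2.239; 1 − a(z₀+z₂) = 1.0672; argument = 2.3771 → 2.38; α₂ = 0.9913; rank = 496; θ*₍496₎ = 3.218.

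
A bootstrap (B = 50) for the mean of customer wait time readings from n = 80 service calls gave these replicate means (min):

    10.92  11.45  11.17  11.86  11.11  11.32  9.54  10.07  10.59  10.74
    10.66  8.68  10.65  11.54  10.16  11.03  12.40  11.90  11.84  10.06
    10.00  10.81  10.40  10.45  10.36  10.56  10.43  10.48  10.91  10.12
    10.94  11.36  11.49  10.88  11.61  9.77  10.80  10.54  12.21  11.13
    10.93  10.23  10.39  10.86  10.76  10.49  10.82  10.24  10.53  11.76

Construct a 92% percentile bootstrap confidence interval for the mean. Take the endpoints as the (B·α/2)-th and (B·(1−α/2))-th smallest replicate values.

(9.54, 11.90)

Sorted replicates: 8.68, 9.54, 9.77, 10.00, 10.06, 10.07, 10.12, 10.16, 10.23, 10.24, 10.36, 10.39, 10.40, 10.43, 10.45, 10.48, 10.49, 10.53, 10.54, 10.56, 10.59, 10.65, 10.66, 10.74, 10.76, 10.80, 10.81, 10.82, 10.86, 10.88, 10.91, 10.92, 10.93, 10.94, 11.03, 11.11, 11.13, 11.17, 11.32, 11.36, 11.45, 11.49, 11.54, 11.61, 11.76, 11.84, 11.86, 11.90, 12.21, 12.40
α = 0.08; lower rank = 50 × 0.040 = 2; upper rank = 50 × 0.960 = 48.
The 2nd smallest replicate is 9.54; the 48th is 11.90.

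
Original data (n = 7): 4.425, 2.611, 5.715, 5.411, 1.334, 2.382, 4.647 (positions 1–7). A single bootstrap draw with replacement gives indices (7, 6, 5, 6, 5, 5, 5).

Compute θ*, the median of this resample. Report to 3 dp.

θ* = 1.334

Resample values: 4.647, 2.382, 1.334, 2.382, 1.334, 1.334, 1.334.
Sorted: 1.334, 1.334, 1.334, 1.334, 2.382, 2.382, 4.647
Median = middle value = 1.334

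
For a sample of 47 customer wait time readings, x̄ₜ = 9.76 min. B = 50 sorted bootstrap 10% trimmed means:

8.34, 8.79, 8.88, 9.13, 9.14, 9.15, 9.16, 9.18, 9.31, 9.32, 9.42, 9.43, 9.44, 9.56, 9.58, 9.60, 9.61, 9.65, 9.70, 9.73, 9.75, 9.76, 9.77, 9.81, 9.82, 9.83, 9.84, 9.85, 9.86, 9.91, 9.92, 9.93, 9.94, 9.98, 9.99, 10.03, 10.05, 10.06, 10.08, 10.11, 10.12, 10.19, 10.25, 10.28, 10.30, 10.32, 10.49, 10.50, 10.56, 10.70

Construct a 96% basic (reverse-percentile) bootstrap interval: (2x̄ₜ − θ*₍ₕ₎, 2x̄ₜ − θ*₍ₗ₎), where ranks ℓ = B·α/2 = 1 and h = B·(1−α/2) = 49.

Percentile endpoints at ranks 1 and 49: θ*₍1₎ = 8.34, θ*₍49₎ = 10.56.
Basic interval reflects these around x̄ₜ:
  lower = 2 × 9.76 − 10.56 = 8.96
  upper = 2 × 9.76 − 8.34 = 11.18

(8.96, 11.18)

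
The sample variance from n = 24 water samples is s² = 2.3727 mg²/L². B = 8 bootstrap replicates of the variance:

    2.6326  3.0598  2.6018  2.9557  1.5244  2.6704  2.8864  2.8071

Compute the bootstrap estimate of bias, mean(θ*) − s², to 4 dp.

mean(θ*) = (2.6326 + 3.0598 + 2.6018 + 2.9557 + 1.5244 + 2.6704 + 2.8864 + 2.8071) / 8 = 2.64228
bias = 2.64228 − 2.3727

bias = +0.2696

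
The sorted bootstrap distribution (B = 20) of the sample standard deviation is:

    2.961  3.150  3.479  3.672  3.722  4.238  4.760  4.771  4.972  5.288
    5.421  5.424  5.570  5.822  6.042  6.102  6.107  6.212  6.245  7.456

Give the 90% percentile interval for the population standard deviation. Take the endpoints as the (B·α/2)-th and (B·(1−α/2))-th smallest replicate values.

(2.961, 6.245)

α = 0.10; lower rank = 20 × 0.050 = 1; upper rank = 20 × 0.950 = 19.
The 1st smallest replicate is 2.961; the 19th is 6.245.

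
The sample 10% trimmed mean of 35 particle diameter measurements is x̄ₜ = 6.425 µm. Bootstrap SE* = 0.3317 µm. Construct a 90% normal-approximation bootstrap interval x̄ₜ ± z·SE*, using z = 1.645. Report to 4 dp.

Margin = 1.645 × 0.3317 = 0.54565
Interval: 6.425 ± 0.54565

(5.8794, 6.9706)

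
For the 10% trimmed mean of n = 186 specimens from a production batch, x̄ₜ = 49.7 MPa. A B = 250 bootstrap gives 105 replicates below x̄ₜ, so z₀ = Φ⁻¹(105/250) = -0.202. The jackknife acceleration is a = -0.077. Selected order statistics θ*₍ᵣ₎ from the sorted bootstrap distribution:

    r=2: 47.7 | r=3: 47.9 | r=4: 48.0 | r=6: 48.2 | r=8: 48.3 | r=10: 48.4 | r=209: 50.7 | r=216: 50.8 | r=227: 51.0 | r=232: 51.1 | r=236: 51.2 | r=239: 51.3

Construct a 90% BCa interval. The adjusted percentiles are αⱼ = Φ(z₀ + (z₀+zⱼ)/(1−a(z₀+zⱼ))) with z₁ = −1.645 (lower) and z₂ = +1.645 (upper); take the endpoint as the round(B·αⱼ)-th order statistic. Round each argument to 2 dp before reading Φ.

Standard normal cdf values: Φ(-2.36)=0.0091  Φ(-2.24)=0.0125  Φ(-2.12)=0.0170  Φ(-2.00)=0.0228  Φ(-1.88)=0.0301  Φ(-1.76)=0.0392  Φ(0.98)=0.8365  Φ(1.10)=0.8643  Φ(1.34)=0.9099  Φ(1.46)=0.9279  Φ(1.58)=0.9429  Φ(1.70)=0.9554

(47.7, 50.8)

Lower: z₀ + z₁ = -0.202 + (-1.645) = -1.847; 1 − a(z₀+z₁) = 1 − (-0.077)(-1.847) = 0.8578; argument = -0.202 + (-1.847)/0.8578 = -2.3552 → -2.36.
α₁ = Φ(-2.36) = 0.0091; rank = round(250 × 0.0091) = 2; θ*₍2₎ = 47.7.
Upper: z₀ + z₂ = 1.443; 1 − a(z₀+z₂) = 1.1111; argument = 1.0967 → 1.10; α₂ = 0.8643; rank = 216; θ*₍216₎ = 50.8.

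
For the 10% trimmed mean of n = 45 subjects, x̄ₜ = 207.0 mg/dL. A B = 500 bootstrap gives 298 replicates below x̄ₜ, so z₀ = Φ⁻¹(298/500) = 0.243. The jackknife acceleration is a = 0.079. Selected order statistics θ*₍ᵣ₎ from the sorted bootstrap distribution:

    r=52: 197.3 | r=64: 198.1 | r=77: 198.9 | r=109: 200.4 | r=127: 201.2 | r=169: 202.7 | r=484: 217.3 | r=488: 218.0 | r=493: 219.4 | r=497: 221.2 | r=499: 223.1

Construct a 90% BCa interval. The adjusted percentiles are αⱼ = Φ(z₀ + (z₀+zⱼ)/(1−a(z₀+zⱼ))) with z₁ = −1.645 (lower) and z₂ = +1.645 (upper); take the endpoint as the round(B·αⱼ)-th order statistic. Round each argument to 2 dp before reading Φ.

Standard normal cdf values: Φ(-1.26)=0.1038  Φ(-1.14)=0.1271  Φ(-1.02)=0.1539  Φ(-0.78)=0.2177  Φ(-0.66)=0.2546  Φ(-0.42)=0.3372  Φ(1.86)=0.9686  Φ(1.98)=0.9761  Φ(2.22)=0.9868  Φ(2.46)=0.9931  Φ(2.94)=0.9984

(198.9, 221.2)

Lower: z₀ + z₁ = 0.243 + (-1.645) = -1.402; 1 − a(z₀+z₁) = 1 − (0.079)(-1.402) = 1.1108; argument = 0.243 + (-1.402)/1.1108 = -1.0192 → -1.02.
α₁ = Φ(-1.02) = 0.1539; rank = round(500 × 0.1539) = 77; θ*₍77₎ = 198.9.
Upper: z₀ + z₂ = 1.888; 1 − a(z₀+z₂) = 0.8508; argument = 2.4620 → 2.46; α₂ = 0.9931; rank = 497; θ*₍497₎ = 221.2.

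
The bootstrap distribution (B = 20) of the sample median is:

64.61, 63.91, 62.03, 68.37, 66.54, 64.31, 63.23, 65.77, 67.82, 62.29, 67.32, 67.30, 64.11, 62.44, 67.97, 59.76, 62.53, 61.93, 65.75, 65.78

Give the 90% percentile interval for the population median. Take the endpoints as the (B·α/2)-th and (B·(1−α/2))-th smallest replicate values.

Sorted replicates: 59.76, 61.93, 62.03, 62.29, 62.44, 62.53, 63.23, 63.91, 64.11, 64.31, 64.61, 65.75, 65.77, 65.78, 66.54, 67.30, 67.32, 67.82, 67.97, 68.37
α = 0.10; lower rank = 20 × 0.050 = 1; upper rank = 20 × 0.950 = 19.
The 1st smallest replicate is 59.76; the 19th is 67.97.

(59.76, 67.97)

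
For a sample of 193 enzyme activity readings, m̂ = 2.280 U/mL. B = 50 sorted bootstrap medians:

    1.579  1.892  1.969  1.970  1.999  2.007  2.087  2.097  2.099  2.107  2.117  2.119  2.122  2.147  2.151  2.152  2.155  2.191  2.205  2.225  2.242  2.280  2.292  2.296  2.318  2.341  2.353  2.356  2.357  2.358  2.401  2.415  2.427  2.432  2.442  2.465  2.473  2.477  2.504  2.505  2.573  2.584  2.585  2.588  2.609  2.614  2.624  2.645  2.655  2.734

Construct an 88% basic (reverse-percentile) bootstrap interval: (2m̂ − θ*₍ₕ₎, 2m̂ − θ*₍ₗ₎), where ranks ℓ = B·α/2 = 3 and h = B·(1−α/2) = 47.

(1.936, 2.591)

Percentile endpoints at ranks 3 and 47: θ*₍3₎ = 1.969, θ*₍47₎ = 2.624.
Basic interval reflects these around m̂:
  lower = 2 × 2.280 − 2.624 = 1.936
  upper = 2 × 2.280 − 1.969 = 2.591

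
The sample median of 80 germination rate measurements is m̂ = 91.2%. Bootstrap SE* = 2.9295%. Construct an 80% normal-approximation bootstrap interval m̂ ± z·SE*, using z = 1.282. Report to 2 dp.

Margin = 1.282 × 2.9295 = 3.756
Interval: 91.2 ± 3.756

(87.44, 94.96)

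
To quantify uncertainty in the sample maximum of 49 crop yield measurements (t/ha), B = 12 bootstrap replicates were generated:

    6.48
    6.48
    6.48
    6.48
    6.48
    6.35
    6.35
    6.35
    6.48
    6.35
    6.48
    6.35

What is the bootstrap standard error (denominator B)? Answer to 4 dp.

Bootstrap SE is the standard deviation of the 12 replicate maximums.
Mean of replicates: (6.48 + 6.48 + 6.48 + 6.48 + 6.48 + 6.35 + 6.35 + 6.35 + 6.48 + 6.35 + 6.48 + 6.35) / 12 = 77.11000 / 12 = 6.42583
Sum of squared deviations: (+0.05417)² + (+0.05417)² + (+0.05417)² + (+0.05417)² + (+0.05417)² + (−0.07583)² + (−0.07583)² + (−0.07583)² + (+0.05417)² + (−0.07583)² + (+0.05417)² + (−0.07583)² = 0.04929
Variance = 0.04929 / 12 = 0.00411
SE* = √0.00411

SE* = 0.0641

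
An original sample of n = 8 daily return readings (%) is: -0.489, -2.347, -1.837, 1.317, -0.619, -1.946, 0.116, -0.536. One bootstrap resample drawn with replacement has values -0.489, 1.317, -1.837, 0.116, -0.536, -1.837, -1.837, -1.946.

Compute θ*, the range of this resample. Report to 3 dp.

θ* = 3.263

Range = 1.317 − -1.946 = 3.263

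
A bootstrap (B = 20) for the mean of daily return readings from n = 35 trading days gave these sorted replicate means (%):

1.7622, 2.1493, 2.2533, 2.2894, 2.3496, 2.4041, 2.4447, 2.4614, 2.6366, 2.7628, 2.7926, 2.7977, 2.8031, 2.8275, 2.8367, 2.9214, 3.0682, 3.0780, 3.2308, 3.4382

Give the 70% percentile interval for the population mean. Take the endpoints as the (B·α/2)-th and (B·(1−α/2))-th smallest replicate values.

(2.2533, 3.0682)

α = 0.30; lower rank = 20 × 0.150 = 3; upper rank = 20 × 0.850 = 17.
The 3rd smallest replicate is 2.2533; the 17th is 3.0682.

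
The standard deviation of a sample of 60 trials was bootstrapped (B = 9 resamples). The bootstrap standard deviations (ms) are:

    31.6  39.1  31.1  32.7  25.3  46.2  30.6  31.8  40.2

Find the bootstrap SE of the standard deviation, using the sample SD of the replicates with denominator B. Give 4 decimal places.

Bootstrap SE is the standard deviation of the 9 replicate standard deviations.
Mean of replicates: (31.6 + 39.1 + 31.1 + 32.7 + 25.3 + 46.2 + 30.6 + 31.8 + 40.2) / 9 = 308.60000 / 9 = 34.28889
Sum of squared deviations: (−2.68889)² + (+4.81111)² + (−3.18889)² + (−1.58889)² + (−8.98889)² + (+11.91111)² + (−3.68889)² + (−2.48889)² + (+5.91111)² = 320.48889
Variance = 320.48889 / 9 = 35.60988
SE* = √35.60988

SE* = 5.9674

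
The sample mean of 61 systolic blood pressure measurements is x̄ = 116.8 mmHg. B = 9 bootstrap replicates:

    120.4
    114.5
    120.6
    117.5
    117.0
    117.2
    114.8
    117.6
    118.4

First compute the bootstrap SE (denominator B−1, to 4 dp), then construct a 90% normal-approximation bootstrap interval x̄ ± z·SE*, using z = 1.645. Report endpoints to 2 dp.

(113.34, 120.26)

Mean of replicates = 117.5556; sum of squared deviations = 35.4422; SE* = √(35.4422/8) = 2.1048
Margin = 1.645 × 2.1048 = 3.462
Interval: 116.8 ± 3.462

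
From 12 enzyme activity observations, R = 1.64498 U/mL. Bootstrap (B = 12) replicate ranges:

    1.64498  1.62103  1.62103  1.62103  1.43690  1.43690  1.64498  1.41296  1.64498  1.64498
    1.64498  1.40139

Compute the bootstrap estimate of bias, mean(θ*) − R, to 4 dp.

bias = −0.0803

mean(θ*) = (1.64498 + 1.62103 + 1.62103 + 1.62103 + 1.43690 + 1.43690 + 1.64498 + 1.41296 + 1.64498 + 1.64498 + 1.64498 + 1.40139) / 12 = 1.56468
bias = 1.56468 − 1.64498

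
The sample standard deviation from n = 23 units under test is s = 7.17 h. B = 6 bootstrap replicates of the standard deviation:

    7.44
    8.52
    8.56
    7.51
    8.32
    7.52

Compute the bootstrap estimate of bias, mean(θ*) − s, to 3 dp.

mean(θ*) = (7.44 + 8.52 + 8.56 + 7.51 + 8.32 + 7.52) / 6 = 7.9783
bias = 7.9783 − 7.17

bias = +0.808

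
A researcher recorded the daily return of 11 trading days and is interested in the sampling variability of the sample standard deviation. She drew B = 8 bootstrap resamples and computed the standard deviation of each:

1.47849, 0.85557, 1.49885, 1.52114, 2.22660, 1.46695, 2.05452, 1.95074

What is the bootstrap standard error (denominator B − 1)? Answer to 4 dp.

SE* = 0.4338

Bootstrap SE is the standard deviation of the 8 replicate standard deviations.
Mean of replicates: (1.47849 + 0.85557 + 1.49885 + 1.52114 + 2.22660 + 1.46695 + 2.05452 + 1.95074) / 8 = 13.052860 / 8 = 1.631608
Sum of squared deviations: (−0.153118)² + (−0.776038)² + (−0.132758)² + (−0.110468)² + (+0.594992)² + (−0.164658)² + (+0.422913)² + (+0.319132)² = 1.317335
Variance = 1.317335 / 7 = 0.188191
SE* = √0.188191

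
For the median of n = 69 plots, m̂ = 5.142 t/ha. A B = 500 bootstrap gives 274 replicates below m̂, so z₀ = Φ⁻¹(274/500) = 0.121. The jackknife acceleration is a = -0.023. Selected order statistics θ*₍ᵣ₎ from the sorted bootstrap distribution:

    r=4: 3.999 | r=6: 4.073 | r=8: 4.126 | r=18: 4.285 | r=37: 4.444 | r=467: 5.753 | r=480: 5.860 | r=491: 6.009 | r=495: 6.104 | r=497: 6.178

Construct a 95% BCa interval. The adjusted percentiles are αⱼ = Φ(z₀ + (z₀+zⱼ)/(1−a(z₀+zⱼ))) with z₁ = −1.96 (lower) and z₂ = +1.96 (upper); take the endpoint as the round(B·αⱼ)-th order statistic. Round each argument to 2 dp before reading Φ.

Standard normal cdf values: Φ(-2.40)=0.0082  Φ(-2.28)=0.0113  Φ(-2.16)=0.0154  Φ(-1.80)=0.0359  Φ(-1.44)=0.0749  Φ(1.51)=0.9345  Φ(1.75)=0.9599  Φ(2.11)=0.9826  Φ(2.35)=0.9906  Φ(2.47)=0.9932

(4.285, 6.009)

Lower: z₀ + z₁ = 0.121 + (-1.960) = -1.839; 1 − a(z₀+z₁) = 1 − (-0.023)(-1.839) = 0.9577; argument = 0.121 + (-1.839)/0.9577 = -1.7992 → -1.80.
α₁ = Φ(-1.80) = 0.0359; rank = round(500 × 0.0359) = 18; θ*₍18₎ = 4.285.
Upper: z₀ + z₂ = 2.081; 1 − a(z₀+z₂) = 1.0479; argument = 2.1069 → 2.11; α₂ = 0.9826; rank = 491; θ*₍491₎ = 6.009.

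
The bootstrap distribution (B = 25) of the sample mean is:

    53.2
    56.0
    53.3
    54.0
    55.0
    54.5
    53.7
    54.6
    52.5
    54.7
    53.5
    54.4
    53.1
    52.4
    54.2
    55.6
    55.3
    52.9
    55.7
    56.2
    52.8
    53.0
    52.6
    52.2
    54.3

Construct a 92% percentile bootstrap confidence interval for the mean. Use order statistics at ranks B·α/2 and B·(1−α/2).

Sorted replicates: 52.2, 52.4, 52.5, 52.6, 52.8, 52.9, 53.0, 53.1, 53.2, 53.3, 53.5, 53.7, 54.0, 54.2, 54.3, 54.4, 54.5, 54.6, 54.7, 55.0, 55.3, 55.6, 55.7, 56.0, 56.2
α = 0.08; lower rank = 25 × 0.040 = 1; upper rank = 25 × 0.960 = 24.
The 1st smallest replicate is 52.2; the 24th is 56.0.

(52.2, 56.0)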